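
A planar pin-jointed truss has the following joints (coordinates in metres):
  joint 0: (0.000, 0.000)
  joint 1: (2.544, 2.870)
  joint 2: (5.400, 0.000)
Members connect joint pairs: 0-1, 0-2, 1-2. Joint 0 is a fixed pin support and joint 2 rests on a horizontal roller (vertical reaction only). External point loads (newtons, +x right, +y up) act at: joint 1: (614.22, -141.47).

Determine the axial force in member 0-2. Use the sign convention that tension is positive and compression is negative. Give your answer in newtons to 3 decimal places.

N=3 nodes, M=3 members, R=3 reactions → 2N=6, M+R=6
member 0 (0-1): L=3.8352, (cx,cy)=(0.6633,0.7483)
member 1 (0-2): L=5.4000, (cx,cy)=(1.0000,0.0000)
member 2 (1-2): L=4.0489, (cx,cy)=(0.7054,-0.7088)
solve A·x = −loads:
  F[0-1] = +336.2486 N (tension)
  F[0-2] = +391.1771 N (tension)
  F[1-2] = -554.5655 N (compression)
  Rx@0 = -614.2200 N
  Ry@0 = -251.6246 N
  Ry@2 = +393.0946 N

391.177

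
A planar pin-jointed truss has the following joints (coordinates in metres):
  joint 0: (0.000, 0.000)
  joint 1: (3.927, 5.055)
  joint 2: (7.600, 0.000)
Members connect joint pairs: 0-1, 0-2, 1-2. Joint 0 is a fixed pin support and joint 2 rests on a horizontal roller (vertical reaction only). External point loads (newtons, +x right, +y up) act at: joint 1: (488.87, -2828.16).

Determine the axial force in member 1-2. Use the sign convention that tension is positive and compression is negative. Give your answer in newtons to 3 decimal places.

N=3 nodes, M=3 members, R=3 reactions → 2N=6, M+R=6
member 0 (0-1): L=6.4011, (cx,cy)=(0.6135,0.7897)
member 1 (0-2): L=7.6000, (cx,cy)=(1.0000,0.0000)
member 2 (1-2): L=6.2485, (cx,cy)=(0.5878,-0.8090)
solve A·x = −loads:
  F[0-1] = -1319.0452 N (compression)
  F[0-2] = +1298.0861 N (tension)
  F[1-2] = -2208.3071 N (compression)
  Rx@0 = -488.8700 N
  Ry@0 = +1041.6571 N
  Ry@2 = +1786.5029 N

-2208.307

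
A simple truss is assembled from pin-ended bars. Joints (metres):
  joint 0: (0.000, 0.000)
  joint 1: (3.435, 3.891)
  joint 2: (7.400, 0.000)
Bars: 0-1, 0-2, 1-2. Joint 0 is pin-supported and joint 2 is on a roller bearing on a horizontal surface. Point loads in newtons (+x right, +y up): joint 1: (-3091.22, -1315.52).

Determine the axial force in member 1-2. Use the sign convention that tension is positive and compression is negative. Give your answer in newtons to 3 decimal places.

N=3 nodes, M=3 members, R=3 reactions → 2N=6, M+R=6
member 0 (0-1): L=5.1903, (cx,cy)=(0.6618,0.7497)
member 1 (0-2): L=7.4000, (cx,cy)=(1.0000,0.0000)
member 2 (1-2): L=5.5553, (cx,cy)=(0.7137,-0.7004)
solve A·x = −loads:
  F[0-1] = -3108.3935 N (compression)
  F[0-2] = -1034.0454 N (compression)
  F[1-2] = +1448.7791 N (tension)
  Rx@0 = +3091.2200 N
  Ry@0 = +2330.2667 N
  Ry@2 = -1014.7467 N

1448.779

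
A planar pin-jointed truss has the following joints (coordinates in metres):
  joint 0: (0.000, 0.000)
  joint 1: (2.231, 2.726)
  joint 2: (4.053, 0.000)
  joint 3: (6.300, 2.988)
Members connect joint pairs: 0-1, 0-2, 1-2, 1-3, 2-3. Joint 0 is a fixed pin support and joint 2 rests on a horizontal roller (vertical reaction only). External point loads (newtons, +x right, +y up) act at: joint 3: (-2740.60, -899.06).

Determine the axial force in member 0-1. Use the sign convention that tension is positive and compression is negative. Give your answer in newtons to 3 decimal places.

N=4 nodes, M=5 members, R=3 reactions → 2N=8, M+R=8
member 0 (0-1): L=3.5226, (cx,cy)=(0.6333,0.7739)
member 1 (0-2): L=4.0530, (cx,cy)=(1.0000,0.0000)
member 2 (1-2): L=3.2788, (cx,cy)=(0.5557,-0.8314)
member 3 (1-3): L=4.0774, (cx,cy)=(0.9979,0.0643)
member 4 (2-3): L=3.7386, (cx,cy)=(0.6010,0.7992)
solve A·x = −loads:
  F[0-1] = -1966.7606 N (compression)
  F[0-2] = -1494.9601 N (compression)
  F[1-2] = +1662.6541 N (tension)
  F[1-3] = -2174.0449 N (compression)
  F[2-3] = -950.1208 N (compression)
  Rx@0 = +2740.6000 N
  Ry@0 = +1522.0146 N
  Ry@2 = -622.9546 N

-1966.761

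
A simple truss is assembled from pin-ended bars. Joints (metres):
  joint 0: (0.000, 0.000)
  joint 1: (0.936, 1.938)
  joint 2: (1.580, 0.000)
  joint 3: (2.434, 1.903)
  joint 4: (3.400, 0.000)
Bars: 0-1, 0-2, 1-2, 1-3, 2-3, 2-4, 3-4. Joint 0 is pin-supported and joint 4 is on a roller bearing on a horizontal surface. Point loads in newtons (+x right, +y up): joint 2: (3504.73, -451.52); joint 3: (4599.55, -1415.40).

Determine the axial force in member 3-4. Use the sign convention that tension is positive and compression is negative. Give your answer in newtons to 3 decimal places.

-4258.729

N=5 nodes, M=7 members, R=3 reactions → 2N=10, M+R=10
member 0 (0-1): L=2.1522, (cx,cy)=(0.4349,0.9005)
member 1 (0-2): L=1.5800, (cx,cy)=(1.0000,0.0000)
member 2 (1-2): L=2.0422, (cx,cy)=(0.3153,-0.9490)
member 3 (1-3): L=1.4984, (cx,cy)=(0.9997,-0.0234)
member 4 (2-3): L=2.0858, (cx,cy)=(0.4094,0.9123)
member 5 (2-4): L=1.8200, (cx,cy)=(1.0000,0.0000)
member 6 (3-4): L=2.1341, (cx,cy)=(0.4526,-0.8917)
solve A·x = −loads:
  F[0-1] = +2143.9309 N (tension)
  F[0-2] = +7171.8738 N (tension)
  F[1-2] = -2073.4134 N (compression)
  F[1-3] = +1586.6822 N (tension)
  F[2-3] = +2651.5707 N (tension)
  F[2-4] = +1927.6746 N (tension)
  F[3-4] = -4258.7295 N (compression)
  Rx@0 = -8104.2800 N
  Ry@0 = -1930.5591 N
  Ry@4 = +3797.4791 N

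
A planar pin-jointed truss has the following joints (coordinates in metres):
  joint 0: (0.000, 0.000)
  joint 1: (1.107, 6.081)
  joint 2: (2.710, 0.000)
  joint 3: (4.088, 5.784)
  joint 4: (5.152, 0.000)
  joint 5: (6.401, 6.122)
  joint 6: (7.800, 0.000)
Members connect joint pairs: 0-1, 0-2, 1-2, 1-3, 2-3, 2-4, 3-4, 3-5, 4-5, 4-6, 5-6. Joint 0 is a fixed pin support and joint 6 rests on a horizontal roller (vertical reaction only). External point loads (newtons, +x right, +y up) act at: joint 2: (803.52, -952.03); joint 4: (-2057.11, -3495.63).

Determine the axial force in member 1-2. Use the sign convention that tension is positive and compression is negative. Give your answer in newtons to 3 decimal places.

N=7 nodes, M=11 members, R=3 reactions → 2N=14, M+R=14
member 0 (0-1): L=6.1809, (cx,cy)=(0.1791,0.9838)
member 1 (0-2): L=2.7100, (cx,cy)=(1.0000,0.0000)
member 2 (1-2): L=6.2887, (cx,cy)=(0.2549,-0.9670)
member 3 (1-3): L=2.9958, (cx,cy)=(0.9951,-0.0991)
member 4 (2-3): L=5.9459, (cx,cy)=(0.2318,0.9728)
member 5 (2-4): L=2.4420, (cx,cy)=(1.0000,0.0000)
member 6 (3-4): L=5.8811, (cx,cy)=(0.1809,-0.9835)
member 7 (3-5): L=2.3376, (cx,cy)=(0.9895,0.1446)
member 8 (4-5): L=6.2481, (cx,cy)=(0.1999,0.9798)
member 9 (4-6): L=2.6480, (cx,cy)=(1.0000,0.0000)
member 10 (5-6): L=6.2798, (cx,cy)=(0.2228,-0.9749)
solve A·x = −loads:
  F[0-1] = -1837.6958 N (compression)
  F[0-2] = -924.4605 N (compression)
  F[1-2] = +1955.0017 N (tension)
  F[1-3] = -831.5566 N (compression)
  F[2-3] = -964.6568 N (compression)
  F[2-4] = -1006.0841 N (compression)
  F[3-4] = +695.4553 N (tension)
  F[3-5] = -1189.3466 N (compression)
  F[4-5] = +2869.5700 N (tension)
  F[4-6] = +603.2194 N (tension)
  F[5-6] = -2707.7246 N (compression)
  Rx@0 = +1253.5900 N
  Ry@0 = +1807.9822 N
  Ry@6 = +2639.6778 N

1955.002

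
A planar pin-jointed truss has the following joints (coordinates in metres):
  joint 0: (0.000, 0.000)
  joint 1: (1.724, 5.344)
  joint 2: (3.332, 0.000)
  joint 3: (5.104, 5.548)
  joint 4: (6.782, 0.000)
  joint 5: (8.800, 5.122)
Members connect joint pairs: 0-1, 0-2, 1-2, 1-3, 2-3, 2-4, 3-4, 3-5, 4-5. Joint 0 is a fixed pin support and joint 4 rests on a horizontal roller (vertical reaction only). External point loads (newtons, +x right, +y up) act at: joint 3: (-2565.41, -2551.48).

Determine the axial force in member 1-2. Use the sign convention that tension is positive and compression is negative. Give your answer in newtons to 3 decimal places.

N=6 nodes, M=9 members, R=3 reactions → 2N=12, M+R=12
member 0 (0-1): L=5.6152, (cx,cy)=(0.3070,0.9517)
member 1 (0-2): L=3.3320, (cx,cy)=(1.0000,0.0000)
member 2 (1-2): L=5.5807, (cx,cy)=(0.2881,-0.9576)
member 3 (1-3): L=3.3862, (cx,cy)=(0.9982,0.0602)
member 4 (2-3): L=5.8241, (cx,cy)=(0.3043,0.9526)
member 5 (2-4): L=3.4500, (cx,cy)=(1.0000,0.0000)
member 6 (3-4): L=5.7962, (cx,cy)=(0.2895,-0.9572)
member 7 (3-5): L=3.7205, (cx,cy)=(0.9934,-0.1145)
member 8 (4-5): L=5.5052, (cx,cy)=(0.3666,0.9304)
solve A·x = −loads:
  F[0-1] = -2868.4551 N (compression)
  F[0-2] = -1684.7266 N (compression)
  F[1-2] = +2745.4525 N (tension)
  F[1-3] = -1674.7916 N (compression)
  F[2-3] = -2759.8565 N (compression)
  F[2-4] = -53.9677 N (compression)
  F[3-4] = +186.4169 N (tension)
  F[3-5] = +0.0000 N (tension)
  F[4-5] = -0.0000 N (compression)
  Rx@0 = +2565.4100 N
  Ry@0 = +2729.9142 N
  Ry@4 = -178.4342 N

2745.452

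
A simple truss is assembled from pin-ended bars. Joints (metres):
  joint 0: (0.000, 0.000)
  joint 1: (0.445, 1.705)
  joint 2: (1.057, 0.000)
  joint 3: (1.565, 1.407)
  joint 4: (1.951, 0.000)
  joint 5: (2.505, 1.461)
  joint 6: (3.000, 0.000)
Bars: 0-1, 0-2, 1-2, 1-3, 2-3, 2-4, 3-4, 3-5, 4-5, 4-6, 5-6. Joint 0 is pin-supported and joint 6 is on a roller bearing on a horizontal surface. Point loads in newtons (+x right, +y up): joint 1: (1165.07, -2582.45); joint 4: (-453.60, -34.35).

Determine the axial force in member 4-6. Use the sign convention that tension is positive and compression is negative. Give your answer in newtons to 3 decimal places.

361.696

N=7 nodes, M=11 members, R=3 reactions → 2N=14, M+R=14
member 0 (0-1): L=1.7621, (cx,cy)=(0.2525,0.9676)
member 1 (0-2): L=1.0570, (cx,cy)=(1.0000,0.0000)
member 2 (1-2): L=1.8115, (cx,cy)=(0.3378,-0.9412)
member 3 (1-3): L=1.1590, (cx,cy)=(0.9664,-0.2571)
member 4 (2-3): L=1.4959, (cx,cy)=(0.3396,0.9406)
member 5 (2-4): L=0.8940, (cx,cy)=(1.0000,0.0000)
member 6 (3-4): L=1.4590, (cx,cy)=(0.2646,-0.9644)
member 7 (3-5): L=0.9415, (cx,cy)=(0.9984,0.0574)
member 8 (4-5): L=1.5625, (cx,cy)=(0.3546,0.9350)
member 9 (4-6): L=1.0490, (cx,cy)=(1.0000,0.0000)
member 10 (5-6): L=1.5426, (cx,cy)=(0.3209,-0.9471)
solve A·x = −loads:
  F[0-1] = -1601.1473 N (compression)
  F[0-2] = +1115.8196 N (tension)
  F[1-2] = -723.1440 N (compression)
  F[1-3] = -1371.2159 N (compression)
  F[2-3] = +723.6299 N (tension)
  F[2-4] = +625.7716 N (tension)
  F[3-4] = -1118.0534 N (compression)
  F[3-5] = -784.8634 N (compression)
  F[4-5] = +1189.8648 N (tension)
  F[4-6] = +361.6957 N (tension)
  F[5-6] = -1127.1592 N (compression)
  Rx@0 = -711.4700 N
  Ry@0 = +1549.2495 N
  Ry@6 = +1067.5505 N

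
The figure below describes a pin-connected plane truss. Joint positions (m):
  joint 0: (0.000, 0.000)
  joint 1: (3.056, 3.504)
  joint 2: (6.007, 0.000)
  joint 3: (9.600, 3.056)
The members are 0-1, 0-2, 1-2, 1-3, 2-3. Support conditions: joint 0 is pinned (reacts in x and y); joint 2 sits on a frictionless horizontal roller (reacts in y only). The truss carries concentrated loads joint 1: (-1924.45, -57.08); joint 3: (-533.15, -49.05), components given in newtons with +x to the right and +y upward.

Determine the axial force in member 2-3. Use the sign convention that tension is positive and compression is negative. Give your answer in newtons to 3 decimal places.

N=4 nodes, M=5 members, R=3 reactions → 2N=8, M+R=8
member 0 (0-1): L=4.6494, (cx,cy)=(0.6573,0.7536)
member 1 (0-2): L=6.0070, (cx,cy)=(1.0000,0.0000)
member 2 (1-2): L=4.5811, (cx,cy)=(0.6442,-0.7649)
member 3 (1-3): L=6.5593, (cx,cy)=(0.9977,-0.0683)
member 4 (2-3): L=4.7169, (cx,cy)=(0.7617,0.6479)
solve A·x = −loads:
  F[0-1] = -1847.7037 N (compression)
  F[0-2] = -1243.1310 N (compression)
  F[1-2] = +1785.3096 N (tension)
  F[1-3] = -441.0907 N (compression)
  F[2-3] = -122.2069 N (compression)
  Rx@0 = +2457.6000 N
  Ry@0 = +1392.5063 N
  Ry@2 = -1286.3763 N

-122.207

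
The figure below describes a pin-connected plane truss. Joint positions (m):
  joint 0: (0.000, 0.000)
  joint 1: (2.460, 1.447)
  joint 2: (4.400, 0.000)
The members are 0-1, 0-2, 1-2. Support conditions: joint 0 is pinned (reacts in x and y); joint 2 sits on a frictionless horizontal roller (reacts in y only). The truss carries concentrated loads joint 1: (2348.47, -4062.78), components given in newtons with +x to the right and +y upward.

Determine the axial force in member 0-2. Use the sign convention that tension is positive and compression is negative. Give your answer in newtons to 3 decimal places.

N=3 nodes, M=3 members, R=3 reactions → 2N=6, M+R=6
member 0 (0-1): L=2.8540, (cx,cy)=(0.8619,0.5070)
member 1 (0-2): L=4.4000, (cx,cy)=(1.0000,0.0000)
member 2 (1-2): L=2.4202, (cx,cy)=(0.8016,-0.5979)
solve A·x = −loads:
  F[0-1] = -2009.8236 N (compression)
  F[0-2] = +4080.8238 N (tension)
  F[1-2] = -5090.9507 N (compression)
  Rx@0 = -2348.4700 N
  Ry@0 = +1018.9903 N
  Ry@2 = +3043.7897 N

4080.824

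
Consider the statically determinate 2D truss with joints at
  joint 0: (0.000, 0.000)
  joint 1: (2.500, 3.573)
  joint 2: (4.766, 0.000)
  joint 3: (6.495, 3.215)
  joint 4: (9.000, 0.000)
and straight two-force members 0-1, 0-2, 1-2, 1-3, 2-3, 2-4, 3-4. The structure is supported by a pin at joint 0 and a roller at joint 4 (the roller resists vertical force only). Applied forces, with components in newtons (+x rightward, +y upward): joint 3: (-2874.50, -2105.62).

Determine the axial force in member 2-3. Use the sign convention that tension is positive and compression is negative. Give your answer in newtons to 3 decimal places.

N=5 nodes, M=7 members, R=3 reactions → 2N=10, M+R=10
member 0 (0-1): L=4.3608, (cx,cy)=(0.5733,0.8194)
member 1 (0-2): L=4.7660, (cx,cy)=(1.0000,0.0000)
member 2 (1-2): L=4.2310, (cx,cy)=(0.5356,-0.8445)
member 3 (1-3): L=4.0110, (cx,cy)=(0.9960,-0.0893)
member 4 (2-3): L=3.6504, (cx,cy)=(0.4736,0.8807)
member 5 (2-4): L=4.2340, (cx,cy)=(1.0000,0.0000)
member 6 (3-4): L=4.0757, (cx,cy)=(0.6146,-0.7888)
solve A·x = −loads:
  F[0-1] = -1968.5100 N (compression)
  F[0-2] = -1745.9669 N (compression)
  F[1-2] = +2151.9687 N (tension)
  F[1-3] = -2290.2141 N (compression)
  F[2-3] = -2063.4444 N (compression)
  F[2-4] = +383.9082 N (tension)
  F[3-4] = -624.6271 N (compression)
  Rx@0 = +2874.5000 N
  Ry@0 = +1612.8995 N
  Ry@4 = +492.7205 N

-2063.444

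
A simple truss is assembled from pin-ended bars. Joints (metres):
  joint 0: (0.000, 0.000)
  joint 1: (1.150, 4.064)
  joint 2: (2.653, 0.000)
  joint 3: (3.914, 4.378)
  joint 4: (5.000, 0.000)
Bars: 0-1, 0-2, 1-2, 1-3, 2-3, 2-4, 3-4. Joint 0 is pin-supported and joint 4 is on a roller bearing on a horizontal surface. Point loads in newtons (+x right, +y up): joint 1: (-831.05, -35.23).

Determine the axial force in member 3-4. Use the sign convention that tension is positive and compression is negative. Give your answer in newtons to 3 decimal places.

687.601

N=5 nodes, M=7 members, R=3 reactions → 2N=10, M+R=10
member 0 (0-1): L=4.2236, (cx,cy)=(0.2723,0.9622)
member 1 (0-2): L=2.6530, (cx,cy)=(1.0000,0.0000)
member 2 (1-2): L=4.3330, (cx,cy)=(0.3469,-0.9379)
member 3 (1-3): L=2.7818, (cx,cy)=(0.9936,0.1129)
member 4 (2-3): L=4.5560, (cx,cy)=(0.2768,0.9609)
member 5 (2-4): L=2.3470, (cx,cy)=(1.0000,0.0000)
member 6 (3-4): L=4.5107, (cx,cy)=(0.2408,-0.9706)
solve A·x = −loads:
  F[0-1] = -730.1929 N (compression)
  F[0-2] = -632.2323 N (compression)
  F[1-2] = +756.3534 N (tension)
  F[1-3] = +372.2544 N (tension)
  F[2-3] = -738.2337 N (compression)
  F[2-4] = -165.5479 N (compression)
  F[3-4] = +687.6008 N (tension)
  Rx@0 = +831.0500 N
  Ry@0 = +702.6045 N
  Ry@4 = -667.3745 N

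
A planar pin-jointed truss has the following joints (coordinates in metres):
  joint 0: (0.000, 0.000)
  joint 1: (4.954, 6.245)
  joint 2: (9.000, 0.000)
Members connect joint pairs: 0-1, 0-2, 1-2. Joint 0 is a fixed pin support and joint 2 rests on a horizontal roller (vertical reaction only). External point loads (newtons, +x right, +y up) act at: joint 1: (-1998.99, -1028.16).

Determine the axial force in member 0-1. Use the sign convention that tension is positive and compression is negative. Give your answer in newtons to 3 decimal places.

-2360.500

N=3 nodes, M=3 members, R=3 reactions → 2N=6, M+R=6
member 0 (0-1): L=7.9713, (cx,cy)=(0.6215,0.7834)
member 1 (0-2): L=9.0000, (cx,cy)=(1.0000,0.0000)
member 2 (1-2): L=7.4411, (cx,cy)=(0.5437,-0.8393)
solve A·x = −loads:
  F[0-1] = -2360.4998 N (compression)
  F[0-2] = -531.9936 N (compression)
  F[1-2] = +978.4043 N (tension)
  Rx@0 = +1998.9900 N
  Ry@0 = +1849.2920 N
  Ry@2 = -821.1320 N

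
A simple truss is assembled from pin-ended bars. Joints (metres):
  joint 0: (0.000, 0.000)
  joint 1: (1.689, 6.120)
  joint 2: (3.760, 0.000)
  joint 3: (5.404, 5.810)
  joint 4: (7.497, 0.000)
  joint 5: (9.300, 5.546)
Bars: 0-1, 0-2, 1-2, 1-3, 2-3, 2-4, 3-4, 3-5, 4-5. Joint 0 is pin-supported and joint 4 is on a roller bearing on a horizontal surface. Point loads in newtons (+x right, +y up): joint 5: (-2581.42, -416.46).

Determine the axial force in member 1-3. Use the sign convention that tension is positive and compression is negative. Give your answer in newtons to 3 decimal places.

-1147.988

N=6 nodes, M=9 members, R=3 reactions → 2N=12, M+R=12
member 0 (0-1): L=6.3488, (cx,cy)=(0.2660,0.9640)
member 1 (0-2): L=3.7600, (cx,cy)=(1.0000,0.0000)
member 2 (1-2): L=6.4609, (cx,cy)=(0.3205,-0.9472)
member 3 (1-3): L=3.7279, (cx,cy)=(0.9965,-0.0832)
member 4 (2-3): L=6.0381, (cx,cy)=(0.2723,0.9622)
member 5 (2-4): L=3.7370, (cx,cy)=(1.0000,0.0000)
member 6 (3-4): L=6.1755, (cx,cy)=(0.3389,-0.9408)
member 7 (3-5): L=3.9049, (cx,cy)=(0.9977,-0.0676)
member 8 (4-5): L=5.8317, (cx,cy)=(0.3092,0.9510)
solve A·x = −loads:
  F[0-1] = -1877.1261 N (compression)
  F[0-2] = -2082.0388 N (compression)
  F[1-2] = +2011.0589 N (tension)
  F[1-3] = -1147.9877 N (compression)
  F[2-3] = -1979.7364 N (compression)
  F[2-4] = -898.3848 N (compression)
  F[3-4] = +2095.6886 N (tension)
  F[3-5] = -2398.7947 N (compression)
  F[4-5] = -608.4447 N (compression)
  Rx@0 = +2581.4200 N
  Ry@0 = +1809.4809 N
  Ry@4 = -1393.0209 N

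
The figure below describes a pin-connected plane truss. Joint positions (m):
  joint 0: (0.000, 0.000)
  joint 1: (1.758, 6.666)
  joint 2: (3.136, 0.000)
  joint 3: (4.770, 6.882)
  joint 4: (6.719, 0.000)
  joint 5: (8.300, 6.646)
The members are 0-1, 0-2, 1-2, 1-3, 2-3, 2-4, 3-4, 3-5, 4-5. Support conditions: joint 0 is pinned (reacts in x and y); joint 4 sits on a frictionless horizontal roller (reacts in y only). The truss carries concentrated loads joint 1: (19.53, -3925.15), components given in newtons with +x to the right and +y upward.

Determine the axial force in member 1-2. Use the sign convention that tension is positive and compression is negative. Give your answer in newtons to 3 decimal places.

N=6 nodes, M=9 members, R=3 reactions → 2N=12, M+R=12
member 0 (0-1): L=6.8939, (cx,cy)=(0.2550,0.9669)
member 1 (0-2): L=3.1360, (cx,cy)=(1.0000,0.0000)
member 2 (1-2): L=6.8069, (cx,cy)=(0.2024,-0.9793)
member 3 (1-3): L=3.0197, (cx,cy)=(0.9974,0.0715)
member 4 (2-3): L=7.0733, (cx,cy)=(0.2310,0.9730)
member 5 (2-4): L=3.5830, (cx,cy)=(1.0000,0.0000)
member 6 (3-4): L=7.1527, (cx,cy)=(0.2725,-0.9622)
member 7 (3-5): L=3.5379, (cx,cy)=(0.9978,-0.0667)
member 8 (4-5): L=6.8315, (cx,cy)=(0.2314,0.9729)
solve A·x = −loads:
  F[0-1] = -2977.2029 N (compression)
  F[0-2] = +778.7386 N (tension)
  F[1-2] = -1109.0846 N (compression)
  F[1-3] = -555.6383 N (compression)
  F[2-3] = +1116.3150 N (tension)
  F[2-4] = +296.3364 N (tension)
  F[3-4] = -1087.5284 N (compression)
  F[3-5] = -0.0000 N (compression)
  F[4-5] = +0.0000 N (tension)
  Rx@0 = -19.5300 N
  Ry@0 = +2878.7739 N
  Ry@4 = +1046.3761 N

-1109.085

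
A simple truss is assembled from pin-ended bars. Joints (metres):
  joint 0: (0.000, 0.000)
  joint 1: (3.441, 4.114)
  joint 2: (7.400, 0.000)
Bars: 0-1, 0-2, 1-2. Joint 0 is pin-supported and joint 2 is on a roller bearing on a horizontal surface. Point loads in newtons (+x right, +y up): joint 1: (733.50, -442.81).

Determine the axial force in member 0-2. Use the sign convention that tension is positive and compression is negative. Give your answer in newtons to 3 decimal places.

590.571

N=3 nodes, M=3 members, R=3 reactions → 2N=6, M+R=6
member 0 (0-1): L=5.3633, (cx,cy)=(0.6416,0.7671)
member 1 (0-2): L=7.4000, (cx,cy)=(1.0000,0.0000)
member 2 (1-2): L=5.7095, (cx,cy)=(0.6934,-0.7206)
solve A·x = −loads:
  F[0-1] = +222.7770 N (tension)
  F[0-2] = +590.5714 N (tension)
  F[1-2] = -851.7004 N (compression)
  Rx@0 = -733.5000 N
  Ry@0 = -170.8830 N
  Ry@2 = +613.6930 N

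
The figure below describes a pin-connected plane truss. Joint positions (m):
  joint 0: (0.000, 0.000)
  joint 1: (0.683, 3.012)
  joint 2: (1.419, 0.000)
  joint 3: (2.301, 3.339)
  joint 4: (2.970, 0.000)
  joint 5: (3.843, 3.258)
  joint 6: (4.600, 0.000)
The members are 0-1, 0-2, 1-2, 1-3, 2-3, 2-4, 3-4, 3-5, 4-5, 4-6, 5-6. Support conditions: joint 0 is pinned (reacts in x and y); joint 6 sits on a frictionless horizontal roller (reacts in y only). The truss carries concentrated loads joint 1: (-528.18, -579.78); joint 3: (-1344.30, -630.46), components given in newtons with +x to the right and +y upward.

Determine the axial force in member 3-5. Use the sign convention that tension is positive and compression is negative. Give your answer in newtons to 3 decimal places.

N=7 nodes, M=11 members, R=3 reactions → 2N=14, M+R=14
member 0 (0-1): L=3.0885, (cx,cy)=(0.2211,0.9752)
member 1 (0-2): L=1.4190, (cx,cy)=(1.0000,0.0000)
member 2 (1-2): L=3.1006, (cx,cy)=(0.2374,-0.9714)
member 3 (1-3): L=1.6507, (cx,cy)=(0.9802,0.1981)
member 4 (2-3): L=3.4535, (cx,cy)=(0.2554,0.9668)
member 5 (2-4): L=1.5510, (cx,cy)=(1.0000,0.0000)
member 6 (3-4): L=3.4054, (cx,cy)=(0.1965,-0.9805)
member 7 (3-5): L=1.5441, (cx,cy)=(0.9986,-0.0525)
member 8 (4-5): L=3.3729, (cx,cy)=(0.2588,0.9659)
member 9 (4-6): L=1.6300, (cx,cy)=(1.0000,0.0000)
member 10 (5-6): L=3.3448, (cx,cy)=(0.2263,-0.9741)
solve A·x = −loads:
  F[0-1] = -2184.5042 N (compression)
  F[0-2] = -1389.3873 N (compression)
  F[1-2] = +1530.0786 N (tension)
  F[1-3] = -324.5420 N (compression)
  F[2-3] = -1537.3284 N (compression)
  F[2-4] = -633.5695 N (compression)
  F[3-4] = +914.1446 N (tension)
  F[3-5] = +454.6072 N (tension)
  F[4-5] = -927.9511 N (compression)
  F[4-6] = -213.8043 N (compression)
  F[5-6] = +944.6901 N (tension)
  Rx@0 = +1872.4800 N
  Ry@0 = +2130.4178 N
  Ry@6 = -920.1778 N

454.607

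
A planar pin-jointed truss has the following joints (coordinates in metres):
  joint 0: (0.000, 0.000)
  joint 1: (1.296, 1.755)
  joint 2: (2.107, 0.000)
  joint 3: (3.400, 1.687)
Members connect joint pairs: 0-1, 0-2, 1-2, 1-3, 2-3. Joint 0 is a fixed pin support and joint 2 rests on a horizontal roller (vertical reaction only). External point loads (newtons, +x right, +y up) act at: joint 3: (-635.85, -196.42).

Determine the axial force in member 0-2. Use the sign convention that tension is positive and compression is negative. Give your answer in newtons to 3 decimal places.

N=4 nodes, M=5 members, R=3 reactions → 2N=8, M+R=8
member 0 (0-1): L=2.1817, (cx,cy)=(0.5940,0.8044)
member 1 (0-2): L=2.1070, (cx,cy)=(1.0000,0.0000)
member 2 (1-2): L=1.9333, (cx,cy)=(0.4195,-0.9078)
member 3 (1-3): L=2.1051, (cx,cy)=(0.9995,-0.0323)
member 4 (2-3): L=2.1255, (cx,cy)=(0.6083,0.7937)
solve A·x = −loads:
  F[0-1] = -483.0303 N (compression)
  F[0-2] = -348.9092 N (compression)
  F[1-2] = +444.9085 N (tension)
  F[1-3] = -473.8203 N (compression)
  F[2-3] = -266.7612 N (compression)
  Rx@0 = +635.8500 N
  Ry@0 = +388.5657 N
  Ry@2 = -192.1457 N

-348.909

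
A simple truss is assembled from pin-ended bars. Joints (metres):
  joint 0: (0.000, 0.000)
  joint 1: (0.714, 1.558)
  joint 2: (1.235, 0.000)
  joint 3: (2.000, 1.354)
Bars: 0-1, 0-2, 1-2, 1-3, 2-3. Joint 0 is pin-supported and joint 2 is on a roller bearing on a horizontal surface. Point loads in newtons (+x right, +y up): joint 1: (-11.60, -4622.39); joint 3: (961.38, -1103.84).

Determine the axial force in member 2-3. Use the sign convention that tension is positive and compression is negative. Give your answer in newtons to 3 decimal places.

N=4 nodes, M=5 members, R=3 reactions → 2N=8, M+R=8
member 0 (0-1): L=1.7138, (cx,cy)=(0.4166,0.9091)
member 1 (0-2): L=1.2350, (cx,cy)=(1.0000,0.0000)
member 2 (1-2): L=1.6428, (cx,cy)=(0.3171,-0.9484)
member 3 (1-3): L=1.3021, (cx,cy)=(0.9877,-0.1567)
member 4 (2-3): L=1.5552, (cx,cy)=(0.4919,0.8706)
solve A·x = −loads:
  F[0-1] = -249.5657 N (compression)
  F[0-2] = +1053.7527 N (tension)
  F[1-2] = -4878.0837 N (compression)
  F[1-3] = +1472.8550 N (tension)
  F[2-3] = -1002.7997 N (compression)
  Rx@0 = -949.7800 N
  Ry@0 = +226.8760 N
  Ry@2 = +5499.3540 N

-1002.800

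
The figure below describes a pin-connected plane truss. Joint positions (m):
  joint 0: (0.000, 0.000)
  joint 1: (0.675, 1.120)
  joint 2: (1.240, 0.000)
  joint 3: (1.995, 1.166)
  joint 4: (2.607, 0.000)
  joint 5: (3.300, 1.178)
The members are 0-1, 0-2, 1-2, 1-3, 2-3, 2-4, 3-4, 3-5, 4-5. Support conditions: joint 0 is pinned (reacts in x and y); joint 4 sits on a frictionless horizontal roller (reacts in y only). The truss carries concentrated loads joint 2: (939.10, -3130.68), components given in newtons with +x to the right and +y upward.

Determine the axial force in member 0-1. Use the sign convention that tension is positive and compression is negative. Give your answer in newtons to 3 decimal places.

-1916.679

N=6 nodes, M=9 members, R=3 reactions → 2N=12, M+R=12
member 0 (0-1): L=1.3077, (cx,cy)=(0.5162,0.8565)
member 1 (0-2): L=1.2400, (cx,cy)=(1.0000,0.0000)
member 2 (1-2): L=1.2544, (cx,cy)=(0.4504,-0.8928)
member 3 (1-3): L=1.3208, (cx,cy)=(0.9994,0.0348)
member 4 (2-3): L=1.3891, (cx,cy)=(0.5435,0.8394)
member 5 (2-4): L=1.3670, (cx,cy)=(1.0000,0.0000)
member 6 (3-4): L=1.3169, (cx,cy)=(0.4647,-0.8854)
member 7 (3-5): L=1.3051, (cx,cy)=(1.0000,0.0092)
member 8 (4-5): L=1.3667, (cx,cy)=(0.5071,0.8619)
solve A·x = −loads:
  F[0-1] = -1916.6789 N (compression)
  F[0-2] = +1928.4545 N (tension)
  F[1-2] = +1768.9351 N (tension)
  F[1-3] = -1787.1660 N (compression)
  F[2-3] = +1848.1458 N (tension)
  F[2-4] = +781.5778 N (tension)
  F[3-4] = -1681.7361 N (compression)
  F[3-5] = -0.0000 N (compression)
  F[4-5] = +0.0000 N (tension)
  Rx@0 = -939.1000 N
  Ry@0 = +1641.5955 N
  Ry@4 = +1489.0845 N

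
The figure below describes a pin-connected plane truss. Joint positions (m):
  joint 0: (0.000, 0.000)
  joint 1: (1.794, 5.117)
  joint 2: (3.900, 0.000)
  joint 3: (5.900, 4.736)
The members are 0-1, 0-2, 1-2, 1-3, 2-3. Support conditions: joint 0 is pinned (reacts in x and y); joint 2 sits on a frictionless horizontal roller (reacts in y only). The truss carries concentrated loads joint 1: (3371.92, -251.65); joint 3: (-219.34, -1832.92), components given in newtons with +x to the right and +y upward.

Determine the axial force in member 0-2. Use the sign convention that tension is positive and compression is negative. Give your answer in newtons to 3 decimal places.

N=4 nodes, M=5 members, R=3 reactions → 2N=8, M+R=8
member 0 (0-1): L=5.4224, (cx,cy)=(0.3309,0.9437)
member 1 (0-2): L=3.9000, (cx,cy)=(1.0000,0.0000)
member 2 (1-2): L=5.5334, (cx,cy)=(0.3806,-0.9247)
member 3 (1-3): L=4.1236, (cx,cy)=(0.9957,-0.0924)
member 4 (2-3): L=5.1410, (cx,cy)=(0.3890,0.9212)
solve A·x = −loads:
  F[0-1] = +5257.9556 N (tension)
  F[0-2] = +1412.9776 N (tension)
  F[1-2] = -5691.3433 N (compression)
  F[1-3] = +536.0738 N (tension)
  F[2-3] = -1935.8901 N (compression)
  Rx@0 = -3152.5800 N
  Ry@0 = -4961.8424 N
  Ry@2 = +7046.4124 N

1412.978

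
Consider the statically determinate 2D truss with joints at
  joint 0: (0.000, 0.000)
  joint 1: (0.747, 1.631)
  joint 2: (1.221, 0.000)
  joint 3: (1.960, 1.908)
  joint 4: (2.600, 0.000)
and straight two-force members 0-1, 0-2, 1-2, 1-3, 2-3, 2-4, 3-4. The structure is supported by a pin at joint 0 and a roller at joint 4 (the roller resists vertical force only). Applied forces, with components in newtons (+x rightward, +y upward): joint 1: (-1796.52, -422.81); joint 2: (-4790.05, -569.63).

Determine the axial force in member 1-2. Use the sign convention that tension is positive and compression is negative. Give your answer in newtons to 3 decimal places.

N=5 nodes, M=7 members, R=3 reactions → 2N=10, M+R=10
member 0 (0-1): L=1.7939, (cx,cy)=(0.4164,0.9092)
member 1 (0-2): L=1.2210, (cx,cy)=(1.0000,0.0000)
member 2 (1-2): L=1.6985, (cx,cy)=(0.2791,-0.9603)
member 3 (1-3): L=1.2442, (cx,cy)=(0.9749,0.2226)
member 4 (2-3): L=2.0461, (cx,cy)=(0.3612,0.9325)
member 5 (2-4): L=1.3790, (cx,cy)=(1.0000,0.0000)
member 6 (3-4): L=2.0125, (cx,cy)=(0.3180,-0.9481)
solve A·x = −loads:
  F[0-1] = -1903.2852 N (compression)
  F[0-2] = -5794.0322 N (compression)
  F[1-2] = +1500.8670 N (tension)
  F[1-3] = +600.1937 N (tension)
  F[2-3] = -934.7005 N (compression)
  F[2-4] = -247.5429 N (compression)
  F[3-4] = +778.3975 N (tension)
  Rx@0 = +6586.5700 N
  Ry@0 = +1730.4272 N
  Ry@4 = -737.9872 N

1500.867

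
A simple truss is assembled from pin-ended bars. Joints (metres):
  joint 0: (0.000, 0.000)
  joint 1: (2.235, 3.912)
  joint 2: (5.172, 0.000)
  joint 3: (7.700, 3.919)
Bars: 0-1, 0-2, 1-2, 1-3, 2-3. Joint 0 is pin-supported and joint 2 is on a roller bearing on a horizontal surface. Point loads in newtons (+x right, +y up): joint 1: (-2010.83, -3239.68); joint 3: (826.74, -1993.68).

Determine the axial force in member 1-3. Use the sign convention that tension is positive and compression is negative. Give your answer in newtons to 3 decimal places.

2114.537

N=4 nodes, M=5 members, R=3 reactions → 2N=8, M+R=8
member 0 (0-1): L=4.5054, (cx,cy)=(0.4961,0.8683)
member 1 (0-2): L=5.1720, (cx,cy)=(1.0000,0.0000)
member 2 (1-2): L=4.8918, (cx,cy)=(0.6004,-0.7997)
member 3 (1-3): L=5.4650, (cx,cy)=(1.0000,0.0013)
member 4 (2-3): L=4.6636, (cx,cy)=(0.5421,0.8403)
solve A·x = −loads:
  F[0-1] = -2026.6679 N (compression)
  F[0-2] = -178.7265 N (compression)
  F[1-2] = -1847.2400 N (compression)
  F[1-3] = +2114.5371 N (tension)
  F[2-3] = -2375.7070 N (compression)
  Rx@0 = +1184.0900 N
  Ry@0 = +1759.7235 N
  Ry@2 = +3473.6365 N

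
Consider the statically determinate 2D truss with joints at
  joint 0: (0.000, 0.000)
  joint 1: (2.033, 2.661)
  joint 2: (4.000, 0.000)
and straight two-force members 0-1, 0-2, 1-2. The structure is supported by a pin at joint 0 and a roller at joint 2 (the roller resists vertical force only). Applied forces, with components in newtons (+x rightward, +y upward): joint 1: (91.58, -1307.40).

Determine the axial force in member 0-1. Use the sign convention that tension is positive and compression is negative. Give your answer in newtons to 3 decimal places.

N=3 nodes, M=3 members, R=3 reactions → 2N=6, M+R=6
member 0 (0-1): L=3.3487, (cx,cy)=(0.6071,0.7946)
member 1 (0-2): L=4.0000, (cx,cy)=(1.0000,0.0000)
member 2 (1-2): L=3.3091, (cx,cy)=(0.5944,-0.8042)
solve A·x = −loads:
  F[0-1] = -732.4051 N (compression)
  F[0-2] = +536.2198 N (tension)
  F[1-2] = -902.0814 N (compression)
  Rx@0 = -91.5800 N
  Ry@0 = +581.9904 N
  Ry@2 = +725.4096 N

-732.405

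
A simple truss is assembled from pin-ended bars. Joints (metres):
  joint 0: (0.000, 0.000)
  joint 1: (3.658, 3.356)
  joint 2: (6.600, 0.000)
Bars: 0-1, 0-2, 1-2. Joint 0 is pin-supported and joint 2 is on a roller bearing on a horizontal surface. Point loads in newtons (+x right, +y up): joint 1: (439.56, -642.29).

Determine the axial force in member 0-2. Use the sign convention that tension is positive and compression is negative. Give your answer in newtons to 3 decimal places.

N=3 nodes, M=3 members, R=3 reactions → 2N=6, M+R=6
member 0 (0-1): L=4.9642, (cx,cy)=(0.7369,0.6760)
member 1 (0-2): L=6.6000, (cx,cy)=(1.0000,0.0000)
member 2 (1-2): L=4.4630, (cx,cy)=(0.6592,-0.7520)
solve A·x = −loads:
  F[0-1] = -92.8888 N (compression)
  F[0-2] = +508.0069 N (tension)
  F[1-2] = -770.6389 N (compression)
  Rx@0 = -439.5600 N
  Ry@0 = +62.7960 N
  Ry@2 = +579.4940 N

508.007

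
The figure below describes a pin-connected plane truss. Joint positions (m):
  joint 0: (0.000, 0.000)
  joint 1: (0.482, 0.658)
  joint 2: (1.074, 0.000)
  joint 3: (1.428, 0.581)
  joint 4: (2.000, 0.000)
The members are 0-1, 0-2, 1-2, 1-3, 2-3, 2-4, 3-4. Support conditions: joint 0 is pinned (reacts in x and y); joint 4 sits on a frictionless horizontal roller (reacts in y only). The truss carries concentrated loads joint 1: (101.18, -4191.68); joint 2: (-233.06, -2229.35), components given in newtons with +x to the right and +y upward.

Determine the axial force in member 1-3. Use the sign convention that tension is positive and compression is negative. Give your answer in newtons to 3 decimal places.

N=5 nodes, M=7 members, R=3 reactions → 2N=10, M+R=10
member 0 (0-1): L=0.8157, (cx,cy)=(0.5909,0.8067)
member 1 (0-2): L=1.0740, (cx,cy)=(1.0000,0.0000)
member 2 (1-2): L=0.8851, (cx,cy)=(0.6688,-0.7434)
member 3 (1-3): L=0.9491, (cx,cy)=(0.9967,-0.0811)
member 4 (2-3): L=0.6804, (cx,cy)=(0.5203,0.8540)
member 5 (2-4): L=0.9260, (cx,cy)=(1.0000,0.0000)
member 6 (3-4): L=0.8153, (cx,cy)=(0.7016,-0.7126)
solve A·x = −loads:
  F[0-1] = -5181.9752 N (compression)
  F[0-2] = +2930.3480 N (tension)
  F[1-2] = +357.3364 N (tension)
  F[1-3] = -3413.6611 N (compression)
  F[2-3] = +2299.4959 N (tension)
  F[2-4] = +2205.9353 N (tension)
  F[3-4] = -3144.3022 N (compression)
  Rx@0 = +131.8800 N
  Ry@0 = +4180.3859 N
  Ry@4 = +2240.6441 N

-3413.661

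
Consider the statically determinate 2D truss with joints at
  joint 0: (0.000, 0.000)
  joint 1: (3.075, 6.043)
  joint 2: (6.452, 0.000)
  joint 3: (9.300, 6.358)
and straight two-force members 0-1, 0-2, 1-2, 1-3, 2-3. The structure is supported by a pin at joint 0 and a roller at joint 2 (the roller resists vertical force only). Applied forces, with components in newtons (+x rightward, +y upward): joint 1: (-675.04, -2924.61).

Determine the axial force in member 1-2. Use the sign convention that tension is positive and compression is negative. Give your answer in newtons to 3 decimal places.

-872.464

N=4 nodes, M=5 members, R=3 reactions → 2N=8, M+R=8
member 0 (0-1): L=6.7804, (cx,cy)=(0.4535,0.8912)
member 1 (0-2): L=6.4520, (cx,cy)=(1.0000,0.0000)
member 2 (1-2): L=6.9226, (cx,cy)=(0.4878,-0.8729)
member 3 (1-3): L=6.2330, (cx,cy)=(0.9987,0.0505)
member 4 (2-3): L=6.9667, (cx,cy)=(0.4088,0.9126)
solve A·x = −loads:
  F[0-1] = -2426.9317 N (compression)
  F[0-2] = +425.6094 N (tension)
  F[1-2] = -872.4640 N (compression)
  F[1-3] = -0.0000 N (compression)
  F[2-3] = +0.0000 N (tension)
  Rx@0 = +675.0400 N
  Ry@0 = +2162.9998 N
  Ry@2 = +761.6102 N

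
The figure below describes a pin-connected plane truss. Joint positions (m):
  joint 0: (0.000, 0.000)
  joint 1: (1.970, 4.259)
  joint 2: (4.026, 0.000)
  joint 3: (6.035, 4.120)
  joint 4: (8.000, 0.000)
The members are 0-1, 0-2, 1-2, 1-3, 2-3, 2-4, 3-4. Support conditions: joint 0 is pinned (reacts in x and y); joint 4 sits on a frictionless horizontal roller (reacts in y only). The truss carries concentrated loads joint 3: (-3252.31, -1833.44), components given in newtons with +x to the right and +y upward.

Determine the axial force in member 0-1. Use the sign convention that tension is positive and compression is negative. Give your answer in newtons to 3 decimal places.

-2341.621

N=5 nodes, M=7 members, R=3 reactions → 2N=10, M+R=10
member 0 (0-1): L=4.6925, (cx,cy)=(0.4198,0.9076)
member 1 (0-2): L=4.0260, (cx,cy)=(1.0000,0.0000)
member 2 (1-2): L=4.7293, (cx,cy)=(0.4347,-0.9006)
member 3 (1-3): L=4.0674, (cx,cy)=(0.9994,-0.0342)
member 4 (2-3): L=4.5837, (cx,cy)=(0.4383,0.8988)
member 5 (2-4): L=3.9740, (cx,cy)=(1.0000,0.0000)
member 6 (3-4): L=4.5646, (cx,cy)=(0.4305,-0.9026)
solve A·x = −loads:
  F[0-1] = -2341.6212 N (compression)
  F[0-2] = -2269.2627 N (compression)
  F[1-2] = +2437.5217 N (tension)
  F[1-3] = -2043.9226 N (compression)
  F[2-3] = -2442.1968 N (compression)
  F[2-4] = -139.1899 N (compression)
  F[3-4] = +323.3318 N (tension)
  Rx@0 = +3252.3100 N
  Ry@0 = +2125.2784 N
  Ry@4 = -291.8383 N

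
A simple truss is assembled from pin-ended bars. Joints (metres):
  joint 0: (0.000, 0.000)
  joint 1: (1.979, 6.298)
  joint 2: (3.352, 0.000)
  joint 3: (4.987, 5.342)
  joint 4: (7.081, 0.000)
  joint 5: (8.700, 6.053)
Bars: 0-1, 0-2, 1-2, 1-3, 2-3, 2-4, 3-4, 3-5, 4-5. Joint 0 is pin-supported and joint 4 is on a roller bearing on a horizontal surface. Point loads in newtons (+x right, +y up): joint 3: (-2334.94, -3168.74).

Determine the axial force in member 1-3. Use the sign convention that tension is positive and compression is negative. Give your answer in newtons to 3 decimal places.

N=6 nodes, M=9 members, R=3 reactions → 2N=12, M+R=12
member 0 (0-1): L=6.6016, (cx,cy)=(0.2998,0.9540)
member 1 (0-2): L=3.3520, (cx,cy)=(1.0000,0.0000)
member 2 (1-2): L=6.4459, (cx,cy)=(0.2130,-0.9771)
member 3 (1-3): L=3.1563, (cx,cy)=(0.9530,-0.3029)
member 4 (2-3): L=5.5866, (cx,cy)=(0.2927,0.9562)
member 5 (2-4): L=3.7290, (cx,cy)=(1.0000,0.0000)
member 6 (3-4): L=5.7378, (cx,cy)=(0.3650,-0.9310)
member 7 (3-5): L=3.7805, (cx,cy)=(0.9822,0.1881)
member 8 (4-5): L=6.2658, (cx,cy)=(0.2584,0.9660)
solve A·x = −loads:
  F[0-1] = -2828.6631 N (compression)
  F[0-2] = -1486.9764 N (compression)
  F[1-2] = +3263.9297 N (tension)
  F[1-3] = -1619.2533 N (compression)
  F[2-3] = -3335.0519 N (compression)
  F[2-4] = +184.3001 N (tension)
  F[3-4] = -504.9991 N (compression)
  F[3-5] = +0.0000 N (tension)
  F[4-5] = -0.0000 N (compression)
  Rx@0 = +2334.9400 N
  Ry@0 = +2698.5724 N
  Ry@4 = +470.1676 N

-1619.253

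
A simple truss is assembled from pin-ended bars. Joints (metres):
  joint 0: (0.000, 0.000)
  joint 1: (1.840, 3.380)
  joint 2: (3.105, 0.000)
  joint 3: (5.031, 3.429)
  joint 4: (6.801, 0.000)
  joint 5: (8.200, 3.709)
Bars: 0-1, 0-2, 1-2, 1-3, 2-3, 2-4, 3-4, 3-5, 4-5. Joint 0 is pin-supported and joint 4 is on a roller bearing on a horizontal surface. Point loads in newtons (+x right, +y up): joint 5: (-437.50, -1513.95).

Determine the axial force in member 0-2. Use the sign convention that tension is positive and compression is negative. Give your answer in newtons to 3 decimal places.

-477.148

N=6 nodes, M=9 members, R=3 reactions → 2N=12, M+R=12
member 0 (0-1): L=3.8484, (cx,cy)=(0.4781,0.8783)
member 1 (0-2): L=3.1050, (cx,cy)=(1.0000,0.0000)
member 2 (1-2): L=3.6090, (cx,cy)=(0.3505,-0.9366)
member 3 (1-3): L=3.1914, (cx,cy)=(0.9999,0.0154)
member 4 (2-3): L=3.9329, (cx,cy)=(0.4897,0.8719)
member 5 (2-4): L=3.6960, (cx,cy)=(1.0000,0.0000)
member 6 (3-4): L=3.8589, (cx,cy)=(0.4587,-0.8886)
member 7 (3-5): L=3.1813, (cx,cy)=(0.9961,0.0880)
member 8 (4-5): L=3.9641, (cx,cy)=(0.3529,0.9357)
solve A·x = −loads:
  F[0-1] = +82.9242 N (tension)
  F[0-2] = -477.1480 N (compression)
  F[1-2] = -76.6747 N (compression)
  F[1-3] = +66.5316 N (tension)
  F[2-3] = +82.3624 N (tension)
  F[2-4] = -544.3581 N (compression)
  F[3-4] = -68.2255 N (compression)
  F[3-5] = +138.6901 N (tension)
  F[4-5] = -1631.1128 N (compression)
  Rx@0 = +437.5000 N
  Ry@0 = -72.8317 N
  Ry@4 = +1586.7817 N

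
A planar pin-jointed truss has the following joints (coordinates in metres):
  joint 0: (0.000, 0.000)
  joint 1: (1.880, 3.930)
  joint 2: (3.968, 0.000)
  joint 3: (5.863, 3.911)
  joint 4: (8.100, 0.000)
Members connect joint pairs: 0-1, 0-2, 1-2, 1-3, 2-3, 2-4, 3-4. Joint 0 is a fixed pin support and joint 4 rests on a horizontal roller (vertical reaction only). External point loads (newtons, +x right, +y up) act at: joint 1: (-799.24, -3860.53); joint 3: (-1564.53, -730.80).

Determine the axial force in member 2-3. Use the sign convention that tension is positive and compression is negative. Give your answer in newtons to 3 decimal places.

-506.905

N=5 nodes, M=7 members, R=3 reactions → 2N=10, M+R=10
member 0 (0-1): L=4.3565, (cx,cy)=(0.4315,0.9021)
member 1 (0-2): L=3.9680, (cx,cy)=(1.0000,0.0000)
member 2 (1-2): L=4.4502, (cx,cy)=(0.4692,-0.8831)
member 3 (1-3): L=3.9830, (cx,cy)=(1.0000,-0.0048)
member 4 (2-3): L=4.3459, (cx,cy)=(0.4360,0.8999)
member 5 (2-4): L=4.1320, (cx,cy)=(1.0000,0.0000)
member 6 (3-4): L=4.5056, (cx,cy)=(0.4965,-0.8680)
solve A·x = −loads:
  F[0-1] = -4777.2434 N (compression)
  F[0-2] = -302.2141 N (compression)
  F[1-2] = +516.5642 N (tension)
  F[1-3] = -1504.6988 N (compression)
  F[2-3] = -506.9047 N (compression)
  F[2-4] = +161.1834 N (tension)
  F[3-4] = -324.6411 N (compression)
  Rx@0 = +2363.7700 N
  Ry@0 = +4309.5292 N
  Ry@4 = +281.8008 N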